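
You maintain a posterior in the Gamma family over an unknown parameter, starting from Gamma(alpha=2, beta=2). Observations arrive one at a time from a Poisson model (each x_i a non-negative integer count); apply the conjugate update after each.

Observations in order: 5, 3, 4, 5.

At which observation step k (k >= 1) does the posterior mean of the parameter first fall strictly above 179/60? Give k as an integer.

k = 4

obs 1: x=5 → posterior Gamma(7, 3)
obs 2: x=3 → posterior Gamma(10, 4)
obs 3: x=4 → posterior Gamma(14, 5)
obs 4: x=5 → posterior Gamma(19, 6)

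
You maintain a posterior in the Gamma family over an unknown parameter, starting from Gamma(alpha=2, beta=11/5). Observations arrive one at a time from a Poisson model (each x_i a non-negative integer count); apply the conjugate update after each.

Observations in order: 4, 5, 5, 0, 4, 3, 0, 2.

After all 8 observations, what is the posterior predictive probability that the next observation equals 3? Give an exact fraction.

1787682076472541314335118576806792889571551146875/8897433611264709324773647641856011495602038767616

obs 1: x=4 → posterior Gamma(6, 16/5)
obs 2: x=5 → posterior Gamma(11, 21/5)
obs 3: x=5 → posterior Gamma(16, 26/5)
obs 4: x=0 → posterior Gamma(16, 31/5)
obs 5: x=4 → posterior Gamma(20, 36/5)
obs 6: x=3 → posterior Gamma(23, 41/5)
obs 7: x=0 → posterior Gamma(23, 46/5)
obs 8: x=2 → posterior Gamma(25, 51/5)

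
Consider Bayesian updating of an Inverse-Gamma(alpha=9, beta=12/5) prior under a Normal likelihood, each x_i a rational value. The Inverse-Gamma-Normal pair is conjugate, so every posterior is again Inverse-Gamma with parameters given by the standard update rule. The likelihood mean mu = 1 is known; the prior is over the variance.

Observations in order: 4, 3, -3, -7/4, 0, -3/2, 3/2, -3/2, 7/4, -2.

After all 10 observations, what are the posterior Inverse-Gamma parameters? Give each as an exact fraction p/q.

alpha=14, beta=2587/80

obs 1: x=4 → posterior Inverse-Gamma(19/2, 69/10)
obs 2: x=3 → posterior Inverse-Gamma(10, 89/10)
obs 3: x=-3 → posterior Inverse-Gamma(21/2, 169/10)
obs 4: x=-7/4 → posterior Inverse-Gamma(11, 3309/160)
obs 5: x=0 → posterior Inverse-Gamma(23/2, 3389/160)
obs 6: x=-3/2 → posterior Inverse-Gamma(12, 3889/160)
obs 7: x=3/2 → posterior Inverse-Gamma(25/2, 3909/160)
obs 8: x=-3/2 → posterior Inverse-Gamma(13, 4409/160)
obs 9: x=7/4 → posterior Inverse-Gamma(27/2, 2227/80)
obs 10: x=-2 → posterior Inverse-Gamma(14, 2587/80)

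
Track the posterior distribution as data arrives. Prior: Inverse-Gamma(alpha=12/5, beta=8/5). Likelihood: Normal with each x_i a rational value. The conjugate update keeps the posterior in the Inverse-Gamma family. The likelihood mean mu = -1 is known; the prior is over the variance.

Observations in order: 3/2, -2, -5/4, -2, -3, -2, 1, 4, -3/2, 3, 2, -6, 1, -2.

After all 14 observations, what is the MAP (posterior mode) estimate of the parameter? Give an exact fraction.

obs 1: x=3/2 → posterior Inverse-Gamma(29/10, 189/40)
obs 2: x=-2 → posterior Inverse-Gamma(17/5, 209/40)
obs 3: x=-5/4 → posterior Inverse-Gamma(39/10, 841/160)
obs 4: x=-2 → posterior Inverse-Gamma(22/5, 921/160)
obs 5: x=-3 → posterior Inverse-Gamma(49/10, 1241/160)
obs 6: x=-2 → posterior Inverse-Gamma(27/5, 1321/160)
obs 7: x=1 → posterior Inverse-Gamma(59/10, 1641/160)
obs 8: x=4 → posterior Inverse-Gamma(32/5, 3641/160)
obs 9: x=-3/2 → posterior Inverse-Gamma(69/10, 3661/160)
obs 10: x=3 → posterior Inverse-Gamma(37/5, 4941/160)
obs 11: x=2 → posterior Inverse-Gamma(79/10, 5661/160)
obs 12: x=-6 → posterior Inverse-Gamma(42/5, 7661/160)
obs 13: x=1 → posterior Inverse-Gamma(89/10, 7981/160)
obs 14: x=-2 → posterior Inverse-Gamma(47/5, 8061/160)

8061/1664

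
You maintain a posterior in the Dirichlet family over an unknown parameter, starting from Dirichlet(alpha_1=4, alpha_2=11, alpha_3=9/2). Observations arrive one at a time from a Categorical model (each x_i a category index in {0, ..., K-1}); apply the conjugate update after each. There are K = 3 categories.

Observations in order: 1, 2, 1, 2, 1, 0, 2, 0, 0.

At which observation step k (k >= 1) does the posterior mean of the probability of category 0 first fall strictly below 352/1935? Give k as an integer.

k = 3

obs 1: x=1 → posterior Dirichlet(4, 12, 9/2)
obs 2: x=2 → posterior Dirichlet(4, 12, 11/2)
obs 3: x=1 → posterior Dirichlet(4, 13, 11/2)
obs 4: x=2 → posterior Dirichlet(4, 13, 13/2)
obs 5: x=1 → posterior Dirichlet(4, 14, 13/2)
obs 6: x=0 → posterior Dirichlet(5, 14, 13/2)
obs 7: x=2 → posterior Dirichlet(5, 14, 15/2)
obs 8: x=0 → posterior Dirichlet(6, 14, 15/2)
obs 9: x=0 → posterior Dirichlet(7, 14, 15/2)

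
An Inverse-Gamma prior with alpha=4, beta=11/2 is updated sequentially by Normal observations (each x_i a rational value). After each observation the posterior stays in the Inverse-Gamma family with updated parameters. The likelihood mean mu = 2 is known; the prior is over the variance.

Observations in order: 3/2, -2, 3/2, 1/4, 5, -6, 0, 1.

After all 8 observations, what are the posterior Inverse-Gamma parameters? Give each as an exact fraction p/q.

obs 1: x=3/2 → posterior Inverse-Gamma(9/2, 45/8)
obs 2: x=-2 → posterior Inverse-Gamma(5, 109/8)
obs 3: x=3/2 → posterior Inverse-Gamma(11/2, 55/4)
obs 4: x=1/4 → posterior Inverse-Gamma(6, 489/32)
obs 5: x=5 → posterior Inverse-Gamma(13/2, 633/32)
obs 6: x=-6 → posterior Inverse-Gamma(7, 1657/32)
obs 7: x=0 → posterior Inverse-Gamma(15/2, 1721/32)
obs 8: x=1 → posterior Inverse-Gamma(8, 1737/32)

alpha=8, beta=1737/32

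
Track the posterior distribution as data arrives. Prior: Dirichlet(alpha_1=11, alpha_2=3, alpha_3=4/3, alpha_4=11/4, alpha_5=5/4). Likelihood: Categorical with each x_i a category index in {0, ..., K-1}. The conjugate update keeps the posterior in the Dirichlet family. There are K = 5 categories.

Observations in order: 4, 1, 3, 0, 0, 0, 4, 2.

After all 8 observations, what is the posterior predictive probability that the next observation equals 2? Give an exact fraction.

obs 1: x=4 → posterior Dirichlet(11, 3, 4/3, 11/4, 9/4)
obs 2: x=1 → posterior Dirichlet(11, 4, 4/3, 11/4, 9/4)
obs 3: x=3 → posterior Dirichlet(11, 4, 4/3, 15/4, 9/4)
obs 4: x=0 → posterior Dirichlet(12, 4, 4/3, 15/4, 9/4)
obs 5: x=0 → posterior Dirichlet(13, 4, 4/3, 15/4, 9/4)
obs 6: x=0 → posterior Dirichlet(14, 4, 4/3, 15/4, 9/4)
obs 7: x=4 → posterior Dirichlet(14, 4, 4/3, 15/4, 13/4)
obs 8: x=2 → posterior Dirichlet(14, 4, 7/3, 15/4, 13/4)

7/82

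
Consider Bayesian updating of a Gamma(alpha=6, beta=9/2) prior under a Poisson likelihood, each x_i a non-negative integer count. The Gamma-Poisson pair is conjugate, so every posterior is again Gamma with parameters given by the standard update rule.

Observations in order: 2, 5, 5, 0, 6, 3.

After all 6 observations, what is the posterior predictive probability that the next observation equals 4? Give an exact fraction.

219720585117384096187888144772922551809680/1635170022196481349560959748587682926364327

obs 1: x=2 → posterior Gamma(8, 11/2)
obs 2: x=5 → posterior Gamma(13, 13/2)
obs 3: x=5 → posterior Gamma(18, 15/2)
obs 4: x=0 → posterior Gamma(18, 17/2)
obs 5: x=6 → posterior Gamma(24, 19/2)
obs 6: x=3 → posterior Gamma(27, 21/2)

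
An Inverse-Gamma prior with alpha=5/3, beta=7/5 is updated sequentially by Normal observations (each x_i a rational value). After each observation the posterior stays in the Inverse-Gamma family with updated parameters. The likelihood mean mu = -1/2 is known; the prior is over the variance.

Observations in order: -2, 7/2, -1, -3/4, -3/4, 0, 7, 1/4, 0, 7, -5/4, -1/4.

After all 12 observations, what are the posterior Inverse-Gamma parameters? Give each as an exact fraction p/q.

obs 1: x=-2 → posterior Inverse-Gamma(13/6, 101/40)
obs 2: x=7/2 → posterior Inverse-Gamma(8/3, 421/40)
obs 3: x=-1 → posterior Inverse-Gamma(19/6, 213/20)
obs 4: x=-3/4 → posterior Inverse-Gamma(11/3, 1709/160)
obs 5: x=-3/4 → posterior Inverse-Gamma(25/6, 857/80)
obs 6: x=0 → posterior Inverse-Gamma(14/3, 867/80)
obs 7: x=7 → posterior Inverse-Gamma(31/6, 3117/80)
obs 8: x=1/4 → posterior Inverse-Gamma(17/3, 6279/160)
obs 9: x=0 → posterior Inverse-Gamma(37/6, 6299/160)
obs 10: x=7 → posterior Inverse-Gamma(20/3, 10799/160)
obs 11: x=-5/4 → posterior Inverse-Gamma(43/6, 2711/40)
obs 12: x=-1/4 → posterior Inverse-Gamma(23/3, 10849/160)

alpha=23/3, beta=10849/160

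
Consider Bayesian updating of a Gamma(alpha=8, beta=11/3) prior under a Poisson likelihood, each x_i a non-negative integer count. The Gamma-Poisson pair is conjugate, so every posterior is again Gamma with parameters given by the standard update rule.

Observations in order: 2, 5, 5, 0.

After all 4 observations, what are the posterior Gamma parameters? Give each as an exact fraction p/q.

alpha=20, beta=23/3

obs 1: x=2 → posterior Gamma(10, 14/3)
obs 2: x=5 → posterior Gamma(15, 17/3)
obs 3: x=5 → posterior Gamma(20, 20/3)
obs 4: x=0 → posterior Gamma(20, 23/3)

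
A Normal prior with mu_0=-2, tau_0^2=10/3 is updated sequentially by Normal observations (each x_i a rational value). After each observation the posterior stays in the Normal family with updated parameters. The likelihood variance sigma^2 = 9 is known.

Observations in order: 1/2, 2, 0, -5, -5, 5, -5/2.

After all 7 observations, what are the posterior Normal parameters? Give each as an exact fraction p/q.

obs 1: x=1/2 → posterior Normal(-49/37, 90/37)
obs 2: x=2 → posterior Normal(-29/47, 90/47)
obs 3: x=0 → posterior Normal(-29/57, 30/19)
obs 4: x=-5 → posterior Normal(-79/67, 90/67)
obs 5: x=-5 → posterior Normal(-129/77, 90/77)
obs 6: x=5 → posterior Normal(-79/87, 30/29)
obs 7: x=-5/2 → posterior Normal(-104/97, 90/97)

mu_0=-104/97, tau_0^2=90/97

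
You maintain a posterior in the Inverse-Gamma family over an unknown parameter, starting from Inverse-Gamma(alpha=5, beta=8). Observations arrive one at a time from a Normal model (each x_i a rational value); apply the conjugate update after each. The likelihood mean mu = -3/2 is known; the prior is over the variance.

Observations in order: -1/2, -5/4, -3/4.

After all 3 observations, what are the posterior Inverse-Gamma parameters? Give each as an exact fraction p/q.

alpha=13/2, beta=141/16

obs 1: x=-1/2 → posterior Inverse-Gamma(11/2, 17/2)
obs 2: x=-5/4 → posterior Inverse-Gamma(6, 273/32)
obs 3: x=-3/4 → posterior Inverse-Gamma(13/2, 141/16)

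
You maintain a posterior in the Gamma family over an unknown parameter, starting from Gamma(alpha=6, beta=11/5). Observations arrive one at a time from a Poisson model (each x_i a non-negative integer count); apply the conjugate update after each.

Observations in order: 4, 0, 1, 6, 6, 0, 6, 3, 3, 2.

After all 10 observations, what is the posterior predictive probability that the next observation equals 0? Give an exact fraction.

1140785245133792616459552368536071392807825497489589915543355119821/21043870232619754646884556273958255581958778299979459489118086496256

obs 1: x=4 → posterior Gamma(10, 16/5)
obs 2: x=0 → posterior Gamma(10, 21/5)
obs 3: x=1 → posterior Gamma(11, 26/5)
obs 4: x=6 → posterior Gamma(17, 31/5)
obs 5: x=6 → posterior Gamma(23, 36/5)
obs 6: x=0 → posterior Gamma(23, 41/5)
obs 7: x=6 → posterior Gamma(29, 46/5)
obs 8: x=3 → posterior Gamma(32, 51/5)
obs 9: x=3 → posterior Gamma(35, 56/5)
obs 10: x=2 → posterior Gamma(37, 61/5)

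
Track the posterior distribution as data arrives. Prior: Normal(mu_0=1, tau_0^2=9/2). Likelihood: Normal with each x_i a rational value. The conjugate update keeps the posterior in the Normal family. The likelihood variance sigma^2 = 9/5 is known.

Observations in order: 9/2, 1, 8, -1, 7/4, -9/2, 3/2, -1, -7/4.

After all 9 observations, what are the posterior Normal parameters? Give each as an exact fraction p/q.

obs 1: x=9/2 → posterior Normal(7/2, 9/7)
obs 2: x=1 → posterior Normal(59/24, 3/4)
obs 3: x=8 → posterior Normal(139/34, 9/17)
obs 4: x=-1 → posterior Normal(129/44, 9/22)
obs 5: x=7/4 → posterior Normal(293/108, 1/3)
obs 6: x=-9/2 → posterior Normal(203/128, 9/32)
obs 7: x=3/2 → posterior Normal(233/148, 9/37)
obs 8: x=-1 → posterior Normal(71/56, 3/14)
obs 9: x=-7/4 → posterior Normal(89/94, 9/47)

mu_0=89/94, tau_0^2=9/47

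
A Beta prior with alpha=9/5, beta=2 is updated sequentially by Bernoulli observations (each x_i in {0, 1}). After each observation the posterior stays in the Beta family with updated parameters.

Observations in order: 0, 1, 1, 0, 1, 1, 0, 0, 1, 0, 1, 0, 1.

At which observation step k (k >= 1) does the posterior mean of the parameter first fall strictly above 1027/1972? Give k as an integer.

k = 3

obs 1: x=0 → posterior Beta(9/5, 3)
obs 2: x=1 → posterior Beta(14/5, 3)
obs 3: x=1 → posterior Beta(19/5, 3)
obs 4: x=0 → posterior Beta(19/5, 4)
obs 5: x=1 → posterior Beta(24/5, 4)
obs 6: x=1 → posterior Beta(29/5, 4)
obs 7: x=0 → posterior Beta(29/5, 5)
obs 8: x=0 → posterior Beta(29/5, 6)
obs 9: x=1 → posterior Beta(34/5, 6)
obs 10: x=0 → posterior Beta(34/5, 7)
obs 11: x=1 → posterior Beta(39/5, 7)
obs 12: x=0 → posterior Beta(39/5, 8)
obs 13: x=1 → posterior Beta(44/5, 8)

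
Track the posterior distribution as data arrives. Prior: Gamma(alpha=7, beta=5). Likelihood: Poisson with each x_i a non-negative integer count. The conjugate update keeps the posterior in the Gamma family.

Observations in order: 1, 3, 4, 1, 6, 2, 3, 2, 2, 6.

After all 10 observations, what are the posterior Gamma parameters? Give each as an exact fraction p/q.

alpha=37, beta=15

obs 1: x=1 → posterior Gamma(8, 6)
obs 2: x=3 → posterior Gamma(11, 7)
obs 3: x=4 → posterior Gamma(15, 8)
obs 4: x=1 → posterior Gamma(16, 9)
obs 5: x=6 → posterior Gamma(22, 10)
obs 6: x=2 → posterior Gamma(24, 11)
obs 7: x=3 → posterior Gamma(27, 12)
obs 8: x=2 → posterior Gamma(29, 13)
obs 9: x=2 → posterior Gamma(31, 14)
obs 10: x=6 → posterior Gamma(37, 15)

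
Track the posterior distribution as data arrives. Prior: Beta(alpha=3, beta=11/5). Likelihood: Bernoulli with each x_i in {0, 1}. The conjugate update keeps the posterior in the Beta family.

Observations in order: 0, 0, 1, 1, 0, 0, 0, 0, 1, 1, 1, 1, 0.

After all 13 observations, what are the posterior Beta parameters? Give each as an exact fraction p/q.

alpha=9, beta=46/5

obs 1: x=0 → posterior Beta(3, 16/5)
obs 2: x=0 → posterior Beta(3, 21/5)
obs 3: x=1 → posterior Beta(4, 21/5)
obs 4: x=1 → posterior Beta(5, 21/5)
obs 5: x=0 → posterior Beta(5, 26/5)
obs 6: x=0 → posterior Beta(5, 31/5)
obs 7: x=0 → posterior Beta(5, 36/5)
obs 8: x=0 → posterior Beta(5, 41/5)
obs 9: x=1 → posterior Beta(6, 41/5)
obs 10: x=1 → posterior Beta(7, 41/5)
obs 11: x=1 → posterior Beta(8, 41/5)
obs 12: x=1 → posterior Beta(9, 41/5)
obs 13: x=0 → posterior Beta(9, 46/5)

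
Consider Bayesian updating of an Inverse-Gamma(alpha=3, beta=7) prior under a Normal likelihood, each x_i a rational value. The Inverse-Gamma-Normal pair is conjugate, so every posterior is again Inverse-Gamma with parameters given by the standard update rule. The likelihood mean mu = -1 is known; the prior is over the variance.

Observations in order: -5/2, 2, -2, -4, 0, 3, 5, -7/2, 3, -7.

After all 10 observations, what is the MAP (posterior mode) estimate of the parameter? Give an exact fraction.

obs 1: x=-5/2 → posterior Inverse-Gamma(7/2, 65/8)
obs 2: x=2 → posterior Inverse-Gamma(4, 101/8)
obs 3: x=-2 → posterior Inverse-Gamma(9/2, 105/8)
obs 4: x=-4 → posterior Inverse-Gamma(5, 141/8)
obs 5: x=0 → posterior Inverse-Gamma(11/2, 145/8)
obs 6: x=3 → posterior Inverse-Gamma(6, 209/8)
obs 7: x=5 → posterior Inverse-Gamma(13/2, 353/8)
obs 8: x=-7/2 → posterior Inverse-Gamma(7, 189/4)
obs 9: x=3 → posterior Inverse-Gamma(15/2, 221/4)
obs 10: x=-7 → posterior Inverse-Gamma(8, 293/4)

293/36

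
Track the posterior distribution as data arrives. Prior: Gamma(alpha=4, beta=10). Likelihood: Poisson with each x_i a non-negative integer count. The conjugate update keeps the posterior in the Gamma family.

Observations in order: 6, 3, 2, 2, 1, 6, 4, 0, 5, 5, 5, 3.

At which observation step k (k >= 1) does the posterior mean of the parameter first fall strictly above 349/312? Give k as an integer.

k = 3

obs 1: x=6 → posterior Gamma(10, 11)
obs 2: x=3 → posterior Gamma(13, 12)
obs 3: x=2 → posterior Gamma(15, 13)
obs 4: x=2 → posterior Gamma(17, 14)
obs 5: x=1 → posterior Gamma(18, 15)
obs 6: x=6 → posterior Gamma(24, 16)
obs 7: x=4 → posterior Gamma(28, 17)
obs 8: x=0 → posterior Gamma(28, 18)
obs 9: x=5 → posterior Gamma(33, 19)
obs 10: x=5 → posterior Gamma(38, 20)
obs 11: x=5 → posterior Gamma(43, 21)
obs 12: x=3 → posterior Gamma(46, 22)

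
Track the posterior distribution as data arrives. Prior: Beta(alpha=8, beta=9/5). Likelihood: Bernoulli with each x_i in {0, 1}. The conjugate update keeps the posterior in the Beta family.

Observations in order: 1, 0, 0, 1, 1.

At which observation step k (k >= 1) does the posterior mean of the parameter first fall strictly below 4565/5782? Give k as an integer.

k = 2

obs 1: x=1 → posterior Beta(9, 9/5)
obs 2: x=0 → posterior Beta(9, 14/5)
obs 3: x=0 → posterior Beta(9, 19/5)
obs 4: x=1 → posterior Beta(10, 19/5)
obs 5: x=1 → posterior Beta(11, 19/5)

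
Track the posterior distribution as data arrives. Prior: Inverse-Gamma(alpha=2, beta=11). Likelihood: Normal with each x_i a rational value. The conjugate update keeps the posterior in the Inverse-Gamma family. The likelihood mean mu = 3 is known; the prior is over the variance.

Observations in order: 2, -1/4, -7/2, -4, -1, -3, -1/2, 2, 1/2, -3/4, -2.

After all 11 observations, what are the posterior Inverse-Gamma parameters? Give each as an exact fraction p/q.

alpha=15/2, beta=1883/16

obs 1: x=2 → posterior Inverse-Gamma(5/2, 23/2)
obs 2: x=-1/4 → posterior Inverse-Gamma(3, 537/32)
obs 3: x=-7/2 → posterior Inverse-Gamma(7/2, 1213/32)
obs 4: x=-4 → posterior Inverse-Gamma(4, 1997/32)
obs 5: x=-1 → posterior Inverse-Gamma(9/2, 2253/32)
obs 6: x=-3 → posterior Inverse-Gamma(5, 2829/32)
obs 7: x=-1/2 → posterior Inverse-Gamma(11/2, 3025/32)
obs 8: x=2 → posterior Inverse-Gamma(6, 3041/32)
obs 9: x=1/2 → posterior Inverse-Gamma(13/2, 3141/32)
obs 10: x=-3/4 → posterior Inverse-Gamma(7, 1683/16)
obs 11: x=-2 → posterior Inverse-Gamma(15/2, 1883/16)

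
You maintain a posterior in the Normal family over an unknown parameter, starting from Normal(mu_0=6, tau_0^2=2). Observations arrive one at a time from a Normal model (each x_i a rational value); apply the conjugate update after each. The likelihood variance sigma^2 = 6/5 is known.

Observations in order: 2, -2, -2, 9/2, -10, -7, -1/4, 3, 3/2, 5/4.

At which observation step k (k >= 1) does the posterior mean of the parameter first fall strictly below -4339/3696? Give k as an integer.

obs 1: x=2 → posterior Normal(7/2, 3/4)
obs 2: x=-2 → posterior Normal(18/13, 6/13)
obs 3: x=-2 → posterior Normal(4/9, 1/3)
obs 4: x=9/2 → posterior Normal(61/46, 6/23)
obs 5: x=-10 → posterior Normal(-39/56, 3/14)
obs 6: x=-7 → posterior Normal(-109/66, 2/11)
obs 7: x=-1/4 → posterior Normal(-223/152, 3/19)
obs 8: x=3 → posterior Normal(-163/172, 6/43)
obs 9: x=3/2 → posterior Normal(-133/192, 1/8)
obs 10: x=5/4 → posterior Normal(-27/53, 6/53)

k = 6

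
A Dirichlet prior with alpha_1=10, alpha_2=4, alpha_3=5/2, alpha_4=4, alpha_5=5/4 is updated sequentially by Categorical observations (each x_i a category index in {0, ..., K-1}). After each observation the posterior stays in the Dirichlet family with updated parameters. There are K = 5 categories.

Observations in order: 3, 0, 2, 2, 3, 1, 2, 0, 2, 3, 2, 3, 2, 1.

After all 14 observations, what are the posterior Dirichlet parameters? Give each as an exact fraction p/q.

alpha_1=12, alpha_2=6, alpha_3=17/2, alpha_4=8, alpha_5=5/4

obs 1: x=3 → posterior Dirichlet(10, 4, 5/2, 5, 5/4)
obs 2: x=0 → posterior Dirichlet(11, 4, 5/2, 5, 5/4)
obs 3: x=2 → posterior Dirichlet(11, 4, 7/2, 5, 5/4)
obs 4: x=2 → posterior Dirichlet(11, 4, 9/2, 5, 5/4)
obs 5: x=3 → posterior Dirichlet(11, 4, 9/2, 6, 5/4)
obs 6: x=1 → posterior Dirichlet(11, 5, 9/2, 6, 5/4)
obs 7: x=2 → posterior Dirichlet(11, 5, 11/2, 6, 5/4)
obs 8: x=0 → posterior Dirichlet(12, 5, 11/2, 6, 5/4)
obs 9: x=2 → posterior Dirichlet(12, 5, 13/2, 6, 5/4)
obs 10: x=3 → posterior Dirichlet(12, 5, 13/2, 7, 5/4)
obs 11: x=2 → posterior Dirichlet(12, 5, 15/2, 7, 5/4)
obs 12: x=3 → posterior Dirichlet(12, 5, 15/2, 8, 5/4)
obs 13: x=2 → posterior Dirichlet(12, 5, 17/2, 8, 5/4)
obs 14: x=1 → posterior Dirichlet(12, 6, 17/2, 8, 5/4)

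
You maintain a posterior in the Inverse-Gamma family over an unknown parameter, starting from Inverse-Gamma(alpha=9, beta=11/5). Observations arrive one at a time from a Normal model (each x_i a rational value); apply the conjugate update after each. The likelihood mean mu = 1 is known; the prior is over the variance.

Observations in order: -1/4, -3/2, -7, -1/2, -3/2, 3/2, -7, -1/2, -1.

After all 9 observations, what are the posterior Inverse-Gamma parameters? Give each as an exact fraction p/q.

alpha=27/2, beta=12417/160

obs 1: x=-1/4 → posterior Inverse-Gamma(19/2, 477/160)
obs 2: x=-3/2 → posterior Inverse-Gamma(10, 977/160)
obs 3: x=-7 → posterior Inverse-Gamma(21/2, 6097/160)
obs 4: x=-1/2 → posterior Inverse-Gamma(11, 6277/160)
obs 5: x=-3/2 → posterior Inverse-Gamma(23/2, 6777/160)
obs 6: x=3/2 → posterior Inverse-Gamma(12, 6797/160)
obs 7: x=-7 → posterior Inverse-Gamma(25/2, 11917/160)
obs 8: x=-1/2 → posterior Inverse-Gamma(13, 12097/160)
obs 9: x=-1 → posterior Inverse-Gamma(27/2, 12417/160)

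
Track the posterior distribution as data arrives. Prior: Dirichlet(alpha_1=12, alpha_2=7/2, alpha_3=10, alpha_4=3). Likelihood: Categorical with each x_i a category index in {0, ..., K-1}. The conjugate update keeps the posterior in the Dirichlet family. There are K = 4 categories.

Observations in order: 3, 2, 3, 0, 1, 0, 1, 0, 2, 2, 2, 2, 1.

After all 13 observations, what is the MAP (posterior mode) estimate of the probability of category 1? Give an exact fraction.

11/75

obs 1: x=3 → posterior Dirichlet(12, 7/2, 10, 4)
obs 2: x=2 → posterior Dirichlet(12, 7/2, 11, 4)
obs 3: x=3 → posterior Dirichlet(12, 7/2, 11, 5)
obs 4: x=0 → posterior Dirichlet(13, 7/2, 11, 5)
obs 5: x=1 → posterior Dirichlet(13, 9/2, 11, 5)
obs 6: x=0 → posterior Dirichlet(14, 9/2, 11, 5)
obs 7: x=1 → posterior Dirichlet(14, 11/2, 11, 5)
obs 8: x=0 → posterior Dirichlet(15, 11/2, 11, 5)
obs 9: x=2 → posterior Dirichlet(15, 11/2, 12, 5)
obs 10: x=2 → posterior Dirichlet(15, 11/2, 13, 5)
obs 11: x=2 → posterior Dirichlet(15, 11/2, 14, 5)
obs 12: x=2 → posterior Dirichlet(15, 11/2, 15, 5)
obs 13: x=1 → posterior Dirichlet(15, 13/2, 15, 5)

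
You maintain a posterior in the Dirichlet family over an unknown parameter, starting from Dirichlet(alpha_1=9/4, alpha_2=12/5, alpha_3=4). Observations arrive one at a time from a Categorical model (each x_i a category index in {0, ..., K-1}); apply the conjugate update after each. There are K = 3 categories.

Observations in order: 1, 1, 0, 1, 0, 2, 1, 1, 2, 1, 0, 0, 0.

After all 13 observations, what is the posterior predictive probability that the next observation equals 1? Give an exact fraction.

obs 1: x=1 → posterior Dirichlet(9/4, 17/5, 4)
obs 2: x=1 → posterior Dirichlet(9/4, 22/5, 4)
obs 3: x=0 → posterior Dirichlet(13/4, 22/5, 4)
obs 4: x=1 → posterior Dirichlet(13/4, 27/5, 4)
obs 5: x=0 → posterior Dirichlet(17/4, 27/5, 4)
obs 6: x=2 → posterior Dirichlet(17/4, 27/5, 5)
obs 7: x=1 → posterior Dirichlet(17/4, 32/5, 5)
obs 8: x=1 → posterior Dirichlet(17/4, 37/5, 5)
obs 9: x=2 → posterior Dirichlet(17/4, 37/5, 6)
obs 10: x=1 → posterior Dirichlet(17/4, 42/5, 6)
obs 11: x=0 → posterior Dirichlet(21/4, 42/5, 6)
obs 12: x=0 → posterior Dirichlet(25/4, 42/5, 6)
obs 13: x=0 → posterior Dirichlet(29/4, 42/5, 6)

168/433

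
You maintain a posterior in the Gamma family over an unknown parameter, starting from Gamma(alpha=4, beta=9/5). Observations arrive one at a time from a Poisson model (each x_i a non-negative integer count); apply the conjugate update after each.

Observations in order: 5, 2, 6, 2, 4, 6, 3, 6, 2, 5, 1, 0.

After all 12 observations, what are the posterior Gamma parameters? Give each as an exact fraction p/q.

alpha=46, beta=69/5

obs 1: x=5 → posterior Gamma(9, 14/5)
obs 2: x=2 → posterior Gamma(11, 19/5)
obs 3: x=6 → posterior Gamma(17, 24/5)
obs 4: x=2 → posterior Gamma(19, 29/5)
obs 5: x=4 → posterior Gamma(23, 34/5)
obs 6: x=6 → posterior Gamma(29, 39/5)
obs 7: x=3 → posterior Gamma(32, 44/5)
obs 8: x=6 → posterior Gamma(38, 49/5)
obs 9: x=2 → posterior Gamma(40, 54/5)
obs 10: x=5 → posterior Gamma(45, 59/5)
obs 11: x=1 → posterior Gamma(46, 64/5)
obs 12: x=0 → posterior Gamma(46, 69/5)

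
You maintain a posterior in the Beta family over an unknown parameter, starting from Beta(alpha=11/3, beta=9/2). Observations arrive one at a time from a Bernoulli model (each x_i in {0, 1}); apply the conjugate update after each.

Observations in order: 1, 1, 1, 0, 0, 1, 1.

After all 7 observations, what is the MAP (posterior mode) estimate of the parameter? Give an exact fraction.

46/79

obs 1: x=1 → posterior Beta(14/3, 9/2)
obs 2: x=1 → posterior Beta(17/3, 9/2)
obs 3: x=1 → posterior Beta(20/3, 9/2)
obs 4: x=0 → posterior Beta(20/3, 11/2)
obs 5: x=0 → posterior Beta(20/3, 13/2)
obs 6: x=1 → posterior Beta(23/3, 13/2)
obs 7: x=1 → posterior Beta(26/3, 13/2)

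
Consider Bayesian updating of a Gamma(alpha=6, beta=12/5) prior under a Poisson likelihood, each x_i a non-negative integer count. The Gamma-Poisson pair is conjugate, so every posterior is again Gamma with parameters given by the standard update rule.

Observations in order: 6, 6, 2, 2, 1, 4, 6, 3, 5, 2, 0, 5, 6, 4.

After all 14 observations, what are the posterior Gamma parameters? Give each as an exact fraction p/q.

obs 1: x=6 → posterior Gamma(12, 17/5)
obs 2: x=6 → posterior Gamma(18, 22/5)
obs 3: x=2 → posterior Gamma(20, 27/5)
obs 4: x=2 → posterior Gamma(22, 32/5)
obs 5: x=1 → posterior Gamma(23, 37/5)
obs 6: x=4 → posterior Gamma(27, 42/5)
obs 7: x=6 → posterior Gamma(33, 47/5)
obs 8: x=3 → posterior Gamma(36, 52/5)
obs 9: x=5 → posterior Gamma(41, 57/5)
obs 10: x=2 → posterior Gamma(43, 62/5)
obs 11: x=0 → posterior Gamma(43, 67/5)
obs 12: x=5 → posterior Gamma(48, 72/5)
obs 13: x=6 → posterior Gamma(54, 77/5)
obs 14: x=4 → posterior Gamma(58, 82/5)

alpha=58, beta=82/5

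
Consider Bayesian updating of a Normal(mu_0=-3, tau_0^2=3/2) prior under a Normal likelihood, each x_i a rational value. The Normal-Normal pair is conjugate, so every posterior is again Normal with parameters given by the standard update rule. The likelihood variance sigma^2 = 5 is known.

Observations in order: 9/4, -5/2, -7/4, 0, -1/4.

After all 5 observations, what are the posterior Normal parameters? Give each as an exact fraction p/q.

obs 1: x=9/4 → posterior Normal(-93/52, 15/13)
obs 2: x=-5/2 → posterior Normal(-123/64, 15/16)
obs 3: x=-7/4 → posterior Normal(-36/19, 15/19)
obs 4: x=0 → posterior Normal(-18/11, 15/22)
obs 5: x=-1/4 → posterior Normal(-147/100, 3/5)

mu_0=-147/100, tau_0^2=3/5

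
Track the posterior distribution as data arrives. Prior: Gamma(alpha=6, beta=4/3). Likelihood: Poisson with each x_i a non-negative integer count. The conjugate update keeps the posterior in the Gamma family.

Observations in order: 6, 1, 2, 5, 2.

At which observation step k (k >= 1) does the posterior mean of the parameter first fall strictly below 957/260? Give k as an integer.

obs 1: x=6 → posterior Gamma(12, 7/3)
obs 2: x=1 → posterior Gamma(13, 10/3)
obs 3: x=2 → posterior Gamma(15, 13/3)
obs 4: x=5 → posterior Gamma(20, 16/3)
obs 5: x=2 → posterior Gamma(22, 19/3)

k = 3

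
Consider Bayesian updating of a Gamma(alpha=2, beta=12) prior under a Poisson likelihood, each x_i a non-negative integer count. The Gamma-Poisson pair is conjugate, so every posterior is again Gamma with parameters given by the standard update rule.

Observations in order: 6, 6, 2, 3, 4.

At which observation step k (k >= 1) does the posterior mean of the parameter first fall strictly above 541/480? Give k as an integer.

obs 1: x=6 → posterior Gamma(8, 13)
obs 2: x=6 → posterior Gamma(14, 14)
obs 3: x=2 → posterior Gamma(16, 15)
obs 4: x=3 → posterior Gamma(19, 16)
obs 5: x=4 → posterior Gamma(23, 17)

k = 4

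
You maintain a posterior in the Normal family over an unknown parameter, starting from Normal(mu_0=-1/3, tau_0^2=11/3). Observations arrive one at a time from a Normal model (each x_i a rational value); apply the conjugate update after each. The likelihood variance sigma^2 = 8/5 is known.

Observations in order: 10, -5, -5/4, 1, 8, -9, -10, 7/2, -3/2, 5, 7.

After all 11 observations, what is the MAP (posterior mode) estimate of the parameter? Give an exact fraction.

obs 1: x=10 → posterior Normal(542/79, 88/79)
obs 2: x=-5 → posterior Normal(267/134, 44/67)
obs 3: x=-5/4 → posterior Normal(793/756, 88/189)
obs 4: x=1 → posterior Normal(1013/976, 22/61)
obs 5: x=8 → posterior Normal(2773/1196, 88/299)
obs 6: x=-9 → posterior Normal(793/1416, 44/177)
obs 7: x=-10 → posterior Normal(-1407/1636, 88/409)
obs 8: x=7/2 → posterior Normal(-637/1856, 11/58)
obs 9: x=-3/2 → posterior Normal(-967/2076, 88/519)
obs 10: x=5 → posterior Normal(19/328, 44/287)
obs 11: x=7 → posterior Normal(1673/2516, 88/629)

1673/2516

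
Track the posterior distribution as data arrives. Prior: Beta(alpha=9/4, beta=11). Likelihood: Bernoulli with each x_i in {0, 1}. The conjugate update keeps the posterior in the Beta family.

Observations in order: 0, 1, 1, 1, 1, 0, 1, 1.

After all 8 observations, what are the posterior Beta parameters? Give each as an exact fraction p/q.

alpha=33/4, beta=13

obs 1: x=0 → posterior Beta(9/4, 12)
obs 2: x=1 → posterior Beta(13/4, 12)
obs 3: x=1 → posterior Beta(17/4, 12)
obs 4: x=1 → posterior Beta(21/4, 12)
obs 5: x=1 → posterior Beta(25/4, 12)
obs 6: x=0 → posterior Beta(25/4, 13)
obs 7: x=1 → posterior Beta(29/4, 13)
obs 8: x=1 → posterior Beta(33/4, 13)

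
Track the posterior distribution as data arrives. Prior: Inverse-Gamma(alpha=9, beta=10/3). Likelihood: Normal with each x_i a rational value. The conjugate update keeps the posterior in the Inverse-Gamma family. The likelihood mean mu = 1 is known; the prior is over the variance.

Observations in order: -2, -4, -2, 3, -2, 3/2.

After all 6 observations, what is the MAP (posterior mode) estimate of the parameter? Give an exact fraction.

obs 1: x=-2 → posterior Inverse-Gamma(19/2, 47/6)
obs 2: x=-4 → posterior Inverse-Gamma(10, 61/3)
obs 3: x=-2 → posterior Inverse-Gamma(21/2, 149/6)
obs 4: x=3 → posterior Inverse-Gamma(11, 161/6)
obs 5: x=-2 → posterior Inverse-Gamma(23/2, 94/3)
obs 6: x=3/2 → posterior Inverse-Gamma(12, 755/24)

755/312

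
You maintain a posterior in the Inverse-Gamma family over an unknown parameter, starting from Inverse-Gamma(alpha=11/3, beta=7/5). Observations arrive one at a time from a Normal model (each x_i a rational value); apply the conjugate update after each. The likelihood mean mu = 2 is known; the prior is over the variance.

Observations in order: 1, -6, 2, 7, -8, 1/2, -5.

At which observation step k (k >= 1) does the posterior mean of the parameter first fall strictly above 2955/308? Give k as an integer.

k = 4

obs 1: x=1 → posterior Inverse-Gamma(25/6, 19/10)
obs 2: x=-6 → posterior Inverse-Gamma(14/3, 339/10)
obs 3: x=2 → posterior Inverse-Gamma(31/6, 339/10)
obs 4: x=7 → posterior Inverse-Gamma(17/3, 232/5)
obs 5: x=-8 → posterior Inverse-Gamma(37/6, 482/5)
obs 6: x=1/2 → posterior Inverse-Gamma(20/3, 3901/40)
obs 7: x=-5 → posterior Inverse-Gamma(43/6, 4881/40)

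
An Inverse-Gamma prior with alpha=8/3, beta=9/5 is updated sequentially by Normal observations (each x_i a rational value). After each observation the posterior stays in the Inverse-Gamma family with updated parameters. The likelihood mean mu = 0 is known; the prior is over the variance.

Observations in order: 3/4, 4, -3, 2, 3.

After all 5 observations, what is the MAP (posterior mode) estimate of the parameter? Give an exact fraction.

10119/2960

obs 1: x=3/4 → posterior Inverse-Gamma(19/6, 333/160)
obs 2: x=4 → posterior Inverse-Gamma(11/3, 1613/160)
obs 3: x=-3 → posterior Inverse-Gamma(25/6, 2333/160)
obs 4: x=2 → posterior Inverse-Gamma(14/3, 2653/160)
obs 5: x=3 → posterior Inverse-Gamma(31/6, 3373/160)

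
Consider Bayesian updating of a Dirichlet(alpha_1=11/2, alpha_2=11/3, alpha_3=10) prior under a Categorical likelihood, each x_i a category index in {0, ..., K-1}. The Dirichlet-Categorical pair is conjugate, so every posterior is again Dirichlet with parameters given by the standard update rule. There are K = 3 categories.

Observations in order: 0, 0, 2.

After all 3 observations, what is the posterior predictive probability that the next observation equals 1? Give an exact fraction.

22/133

obs 1: x=0 → posterior Dirichlet(13/2, 11/3, 10)
obs 2: x=0 → posterior Dirichlet(15/2, 11/3, 10)
obs 3: x=2 → posterior Dirichlet(15/2, 11/3, 11)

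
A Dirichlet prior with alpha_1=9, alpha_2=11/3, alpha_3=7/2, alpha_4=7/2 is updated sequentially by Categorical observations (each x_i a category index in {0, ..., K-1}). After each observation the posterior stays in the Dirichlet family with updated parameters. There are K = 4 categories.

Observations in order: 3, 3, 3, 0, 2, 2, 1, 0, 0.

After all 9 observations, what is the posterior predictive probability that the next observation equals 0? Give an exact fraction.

obs 1: x=3 → posterior Dirichlet(9, 11/3, 7/2, 9/2)
obs 2: x=3 → posterior Dirichlet(9, 11/3, 7/2, 11/2)
obs 3: x=3 → posterior Dirichlet(9, 11/3, 7/2, 13/2)
obs 4: x=0 → posterior Dirichlet(10, 11/3, 7/2, 13/2)
obs 5: x=2 → posterior Dirichlet(10, 11/3, 9/2, 13/2)
obs 6: x=2 → posterior Dirichlet(10, 11/3, 11/2, 13/2)
obs 7: x=1 → posterior Dirichlet(10, 14/3, 11/2, 13/2)
obs 8: x=0 → posterior Dirichlet(11, 14/3, 11/2, 13/2)
obs 9: x=0 → posterior Dirichlet(12, 14/3, 11/2, 13/2)

18/43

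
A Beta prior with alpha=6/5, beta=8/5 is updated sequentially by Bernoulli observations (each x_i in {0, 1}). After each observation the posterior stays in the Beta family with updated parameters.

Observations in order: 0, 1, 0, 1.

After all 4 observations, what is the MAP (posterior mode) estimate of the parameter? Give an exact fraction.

obs 1: x=0 → posterior Beta(6/5, 13/5)
obs 2: x=1 → posterior Beta(11/5, 13/5)
obs 3: x=0 → posterior Beta(11/5, 18/5)
obs 4: x=1 → posterior Beta(16/5, 18/5)

11/24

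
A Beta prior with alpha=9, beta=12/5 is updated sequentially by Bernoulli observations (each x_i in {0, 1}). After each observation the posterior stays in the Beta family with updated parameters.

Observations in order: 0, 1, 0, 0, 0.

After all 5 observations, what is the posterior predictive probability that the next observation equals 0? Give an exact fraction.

obs 1: x=0 → posterior Beta(9, 17/5)
obs 2: x=1 → posterior Beta(10, 17/5)
obs 3: x=0 → posterior Beta(10, 22/5)
obs 4: x=0 → posterior Beta(10, 27/5)
obs 5: x=0 → posterior Beta(10, 32/5)

16/41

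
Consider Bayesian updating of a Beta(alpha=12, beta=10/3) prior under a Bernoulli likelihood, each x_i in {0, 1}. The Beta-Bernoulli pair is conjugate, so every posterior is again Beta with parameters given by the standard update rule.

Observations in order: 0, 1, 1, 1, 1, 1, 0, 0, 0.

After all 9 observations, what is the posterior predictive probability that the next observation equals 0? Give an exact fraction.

obs 1: x=0 → posterior Beta(12, 13/3)
obs 2: x=1 → posterior Beta(13, 13/3)
obs 3: x=1 → posterior Beta(14, 13/3)
obs 4: x=1 → posterior Beta(15, 13/3)
obs 5: x=1 → posterior Beta(16, 13/3)
obs 6: x=1 → posterior Beta(17, 13/3)
obs 7: x=0 → posterior Beta(17, 16/3)
obs 8: x=0 → posterior Beta(17, 19/3)
obs 9: x=0 → posterior Beta(17, 22/3)

22/73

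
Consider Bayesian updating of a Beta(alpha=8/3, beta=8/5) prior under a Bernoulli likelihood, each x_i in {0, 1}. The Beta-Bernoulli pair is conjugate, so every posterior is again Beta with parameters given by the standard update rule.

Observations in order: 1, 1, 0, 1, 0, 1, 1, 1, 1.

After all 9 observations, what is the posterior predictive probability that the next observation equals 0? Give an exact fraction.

54/199

obs 1: x=1 → posterior Beta(11/3, 8/5)
obs 2: x=1 → posterior Beta(14/3, 8/5)
obs 3: x=0 → posterior Beta(14/3, 13/5)
obs 4: x=1 → posterior Beta(17/3, 13/5)
obs 5: x=0 → posterior Beta(17/3, 18/5)
obs 6: x=1 → posterior Beta(20/3, 18/5)
obs 7: x=1 → posterior Beta(23/3, 18/5)
obs 8: x=1 → posterior Beta(26/3, 18/5)
obs 9: x=1 → posterior Beta(29/3, 18/5)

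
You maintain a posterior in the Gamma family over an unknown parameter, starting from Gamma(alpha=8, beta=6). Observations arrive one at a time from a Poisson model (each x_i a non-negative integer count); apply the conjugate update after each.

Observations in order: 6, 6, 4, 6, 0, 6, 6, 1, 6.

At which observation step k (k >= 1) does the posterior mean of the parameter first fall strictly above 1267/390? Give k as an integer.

k = 9

obs 1: x=6 → posterior Gamma(14, 7)
obs 2: x=6 → posterior Gamma(20, 8)
obs 3: x=4 → posterior Gamma(24, 9)
obs 4: x=6 → posterior Gamma(30, 10)
obs 5: x=0 → posterior Gamma(30, 11)
obs 6: x=6 → posterior Gamma(36, 12)
obs 7: x=6 → posterior Gamma(42, 13)
obs 8: x=1 → posterior Gamma(43, 14)
obs 9: x=6 → posterior Gamma(49, 15)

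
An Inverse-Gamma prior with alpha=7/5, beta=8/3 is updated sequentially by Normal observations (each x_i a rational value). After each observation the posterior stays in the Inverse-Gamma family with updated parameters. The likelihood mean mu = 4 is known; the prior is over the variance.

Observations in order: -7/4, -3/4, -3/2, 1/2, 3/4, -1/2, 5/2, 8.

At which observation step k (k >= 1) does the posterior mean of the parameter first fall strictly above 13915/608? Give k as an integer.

k = 3

obs 1: x=-7/4 → posterior Inverse-Gamma(19/10, 1843/96)
obs 2: x=-3/4 → posterior Inverse-Gamma(12/5, 1463/48)
obs 3: x=-3/2 → posterior Inverse-Gamma(29/10, 2189/48)
obs 4: x=1/2 → posterior Inverse-Gamma(17/5, 2483/48)
obs 5: x=3/4 → posterior Inverse-Gamma(39/10, 5473/96)
obs 6: x=-1/2 → posterior Inverse-Gamma(22/5, 6445/96)
obs 7: x=5/2 → posterior Inverse-Gamma(49/10, 6553/96)
obs 8: x=8 → posterior Inverse-Gamma(27/5, 7321/96)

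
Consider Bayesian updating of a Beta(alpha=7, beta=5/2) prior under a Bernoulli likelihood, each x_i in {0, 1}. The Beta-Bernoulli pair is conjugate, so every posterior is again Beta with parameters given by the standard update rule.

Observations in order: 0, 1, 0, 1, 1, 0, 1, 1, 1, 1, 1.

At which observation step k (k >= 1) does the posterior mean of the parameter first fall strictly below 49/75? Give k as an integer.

k = 3

obs 1: x=0 → posterior Beta(7, 7/2)
obs 2: x=1 → posterior Beta(8, 7/2)
obs 3: x=0 → posterior Beta(8, 9/2)
obs 4: x=1 → posterior Beta(9, 9/2)
obs 5: x=1 → posterior Beta(10, 9/2)
obs 6: x=0 → posterior Beta(10, 11/2)
obs 7: x=1 → posterior Beta(11, 11/2)
obs 8: x=1 → posterior Beta(12, 11/2)
obs 9: x=1 → posterior Beta(13, 11/2)
obs 10: x=1 → posterior Beta(14, 11/2)
obs 11: x=1 → posterior Beta(15, 11/2)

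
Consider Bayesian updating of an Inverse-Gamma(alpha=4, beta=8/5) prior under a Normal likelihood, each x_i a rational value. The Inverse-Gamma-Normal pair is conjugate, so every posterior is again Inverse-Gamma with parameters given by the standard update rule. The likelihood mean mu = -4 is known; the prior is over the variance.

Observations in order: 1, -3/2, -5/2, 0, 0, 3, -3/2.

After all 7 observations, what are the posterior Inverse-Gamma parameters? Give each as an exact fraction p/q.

obs 1: x=1 → posterior Inverse-Gamma(9/2, 141/10)
obs 2: x=-3/2 → posterior Inverse-Gamma(5, 689/40)
obs 3: x=-5/2 → posterior Inverse-Gamma(11/2, 367/20)
obs 4: x=0 → posterior Inverse-Gamma(6, 527/20)
obs 5: x=0 → posterior Inverse-Gamma(13/2, 687/20)
obs 6: x=3 → posterior Inverse-Gamma(7, 1177/20)
obs 7: x=-3/2 → posterior Inverse-Gamma(15/2, 2479/40)

alpha=15/2, beta=2479/40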